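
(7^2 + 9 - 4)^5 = 459165024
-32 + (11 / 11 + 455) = 424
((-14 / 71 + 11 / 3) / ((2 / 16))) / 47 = 0.59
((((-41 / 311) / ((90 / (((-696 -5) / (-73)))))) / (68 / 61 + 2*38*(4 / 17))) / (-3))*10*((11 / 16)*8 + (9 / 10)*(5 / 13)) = 566283923 / 39246108525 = 0.01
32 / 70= 16 / 35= 0.46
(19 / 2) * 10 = 95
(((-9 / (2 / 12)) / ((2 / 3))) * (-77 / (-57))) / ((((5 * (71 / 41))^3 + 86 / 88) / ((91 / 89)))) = -573720183036 / 3333762708173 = -0.17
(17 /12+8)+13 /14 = 869 /84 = 10.35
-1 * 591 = -591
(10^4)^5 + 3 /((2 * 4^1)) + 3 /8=400000000000000000003 /4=100000000000000000000.75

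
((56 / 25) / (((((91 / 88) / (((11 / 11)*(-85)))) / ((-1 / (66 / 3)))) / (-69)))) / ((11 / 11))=-37536 / 65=-577.48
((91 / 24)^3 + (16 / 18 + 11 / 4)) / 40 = 160775 / 110592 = 1.45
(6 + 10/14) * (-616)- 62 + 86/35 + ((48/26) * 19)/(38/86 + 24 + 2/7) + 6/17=-80480716474/19190535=-4193.77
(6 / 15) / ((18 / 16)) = 16 / 45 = 0.36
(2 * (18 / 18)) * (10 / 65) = 4 / 13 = 0.31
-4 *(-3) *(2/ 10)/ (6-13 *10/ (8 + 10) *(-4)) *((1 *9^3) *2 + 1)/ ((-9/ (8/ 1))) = -70032/ 785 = -89.21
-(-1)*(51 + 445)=496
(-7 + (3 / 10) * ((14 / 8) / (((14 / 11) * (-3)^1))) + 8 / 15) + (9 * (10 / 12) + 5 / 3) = 41 / 16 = 2.56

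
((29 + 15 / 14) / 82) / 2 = 421 / 2296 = 0.18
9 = 9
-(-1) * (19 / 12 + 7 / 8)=59 / 24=2.46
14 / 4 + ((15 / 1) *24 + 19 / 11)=8035 / 22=365.23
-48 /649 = -0.07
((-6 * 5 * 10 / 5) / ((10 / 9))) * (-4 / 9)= 24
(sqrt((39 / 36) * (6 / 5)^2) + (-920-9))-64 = -991.75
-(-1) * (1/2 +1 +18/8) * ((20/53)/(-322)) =-75/17066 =-0.00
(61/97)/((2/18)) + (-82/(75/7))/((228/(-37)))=5723993/829350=6.90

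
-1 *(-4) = 4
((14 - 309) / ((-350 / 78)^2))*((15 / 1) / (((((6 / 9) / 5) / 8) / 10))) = -6461208 / 49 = -131861.39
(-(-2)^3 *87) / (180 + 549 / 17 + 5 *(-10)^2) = 11832 / 12109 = 0.98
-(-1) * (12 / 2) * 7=42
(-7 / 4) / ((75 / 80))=-28 / 15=-1.87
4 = 4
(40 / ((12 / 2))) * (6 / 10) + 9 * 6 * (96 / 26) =2644 / 13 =203.38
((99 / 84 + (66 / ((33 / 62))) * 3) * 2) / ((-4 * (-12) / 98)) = 24381 / 16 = 1523.81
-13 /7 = -1.86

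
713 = 713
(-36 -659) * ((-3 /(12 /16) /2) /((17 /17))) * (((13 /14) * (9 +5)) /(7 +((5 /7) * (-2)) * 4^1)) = 126490 /9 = 14054.44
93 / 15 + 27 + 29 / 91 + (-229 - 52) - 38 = -129894 / 455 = -285.48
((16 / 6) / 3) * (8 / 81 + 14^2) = 127072 / 729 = 174.31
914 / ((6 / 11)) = 5027 / 3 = 1675.67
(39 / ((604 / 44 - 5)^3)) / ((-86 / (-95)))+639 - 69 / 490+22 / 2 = 4038495019421 / 6213795840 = 649.92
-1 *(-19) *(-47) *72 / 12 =-5358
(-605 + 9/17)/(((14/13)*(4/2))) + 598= 5395/17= 317.35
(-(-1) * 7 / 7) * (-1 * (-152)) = 152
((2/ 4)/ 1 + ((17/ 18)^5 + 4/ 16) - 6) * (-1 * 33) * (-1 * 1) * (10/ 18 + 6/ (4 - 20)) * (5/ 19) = -6077768125/ 861643008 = -7.05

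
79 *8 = 632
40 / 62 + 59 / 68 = 3189 / 2108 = 1.51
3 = 3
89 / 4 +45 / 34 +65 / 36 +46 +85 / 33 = 124466 / 1683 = 73.95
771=771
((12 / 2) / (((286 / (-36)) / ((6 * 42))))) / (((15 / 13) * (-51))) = 3024 / 935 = 3.23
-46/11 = -4.18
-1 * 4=-4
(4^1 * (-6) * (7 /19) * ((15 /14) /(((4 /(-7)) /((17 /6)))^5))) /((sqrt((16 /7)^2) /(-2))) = -835223780965 /33619968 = -24843.09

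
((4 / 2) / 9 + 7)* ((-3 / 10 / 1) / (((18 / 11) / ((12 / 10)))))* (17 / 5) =-2431 / 450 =-5.40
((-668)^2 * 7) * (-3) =-9370704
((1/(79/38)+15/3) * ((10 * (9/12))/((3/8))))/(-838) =-4330/33101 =-0.13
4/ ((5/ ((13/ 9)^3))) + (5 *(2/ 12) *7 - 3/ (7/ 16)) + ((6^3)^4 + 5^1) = 111081202932017/ 51030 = 2176782342.39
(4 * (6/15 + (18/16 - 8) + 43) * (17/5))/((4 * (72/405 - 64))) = -223533/114880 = -1.95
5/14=0.36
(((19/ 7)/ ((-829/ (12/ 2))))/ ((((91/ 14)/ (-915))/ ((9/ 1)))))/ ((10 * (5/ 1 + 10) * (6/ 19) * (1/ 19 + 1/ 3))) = 11296773/ 8298290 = 1.36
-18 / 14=-9 / 7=-1.29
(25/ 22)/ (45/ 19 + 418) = 475/ 175714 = 0.00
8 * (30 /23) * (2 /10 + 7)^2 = 62208 /115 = 540.94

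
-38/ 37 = -1.03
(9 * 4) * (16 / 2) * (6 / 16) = 108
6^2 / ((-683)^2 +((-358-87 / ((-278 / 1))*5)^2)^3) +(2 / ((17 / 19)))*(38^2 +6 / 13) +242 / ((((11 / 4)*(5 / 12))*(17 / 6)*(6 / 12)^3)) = 4000927422501916841941256503692274508 / 1045959699161017291255069927116785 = 3825.13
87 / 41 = 2.12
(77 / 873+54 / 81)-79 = -68308 / 873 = -78.25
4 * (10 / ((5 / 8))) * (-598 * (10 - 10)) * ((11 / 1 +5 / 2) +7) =0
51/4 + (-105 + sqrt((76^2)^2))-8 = 22703/4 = 5675.75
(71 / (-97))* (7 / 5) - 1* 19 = -9712 / 485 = -20.02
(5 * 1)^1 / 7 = 5 / 7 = 0.71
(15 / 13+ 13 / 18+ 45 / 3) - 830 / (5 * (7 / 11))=-399641 / 1638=-243.98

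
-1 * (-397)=397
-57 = -57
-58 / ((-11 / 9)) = 522 / 11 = 47.45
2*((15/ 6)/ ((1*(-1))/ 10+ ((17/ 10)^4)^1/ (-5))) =-250000/ 88521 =-2.82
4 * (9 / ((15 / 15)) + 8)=68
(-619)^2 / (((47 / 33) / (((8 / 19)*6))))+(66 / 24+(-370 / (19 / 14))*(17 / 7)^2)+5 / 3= 50861584279 / 75012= 678045.97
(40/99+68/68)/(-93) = -139/9207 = -0.02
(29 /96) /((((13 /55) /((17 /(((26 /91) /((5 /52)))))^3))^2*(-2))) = -94806.30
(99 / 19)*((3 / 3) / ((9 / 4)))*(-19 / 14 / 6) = -11 / 21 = -0.52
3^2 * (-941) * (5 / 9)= -4705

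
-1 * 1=-1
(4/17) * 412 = 1648/17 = 96.94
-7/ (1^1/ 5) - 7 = -42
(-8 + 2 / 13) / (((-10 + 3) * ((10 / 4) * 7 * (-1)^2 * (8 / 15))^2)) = 459 / 35672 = 0.01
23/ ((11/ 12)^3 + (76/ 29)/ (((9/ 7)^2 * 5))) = 17288640/ 817321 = 21.15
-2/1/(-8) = 1/4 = 0.25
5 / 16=0.31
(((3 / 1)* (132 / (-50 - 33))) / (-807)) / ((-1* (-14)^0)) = -0.01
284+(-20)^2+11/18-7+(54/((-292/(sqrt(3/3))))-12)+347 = 665164/657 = 1012.43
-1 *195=-195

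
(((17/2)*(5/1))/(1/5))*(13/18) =5525/36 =153.47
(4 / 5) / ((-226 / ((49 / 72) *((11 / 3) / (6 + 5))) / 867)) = -14161 / 20340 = -0.70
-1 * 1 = -1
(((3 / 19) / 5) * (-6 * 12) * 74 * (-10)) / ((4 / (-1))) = -7992 / 19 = -420.63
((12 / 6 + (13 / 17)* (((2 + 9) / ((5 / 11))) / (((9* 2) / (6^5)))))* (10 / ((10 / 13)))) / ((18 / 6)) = 8836178 / 255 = 34651.68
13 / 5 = 2.60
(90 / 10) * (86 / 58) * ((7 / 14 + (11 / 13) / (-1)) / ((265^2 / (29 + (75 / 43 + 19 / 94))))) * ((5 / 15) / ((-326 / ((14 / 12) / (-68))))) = -1576071 / 44134422829120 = -0.00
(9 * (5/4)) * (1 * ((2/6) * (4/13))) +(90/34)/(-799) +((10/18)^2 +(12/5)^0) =35173334/14302899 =2.46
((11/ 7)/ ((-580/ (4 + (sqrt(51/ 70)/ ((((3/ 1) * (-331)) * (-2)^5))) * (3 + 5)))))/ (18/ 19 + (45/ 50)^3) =-41800/ 6465753 - 1045 * sqrt(3570)/ 179773796412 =-0.01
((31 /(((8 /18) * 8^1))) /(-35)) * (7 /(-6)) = 93 /320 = 0.29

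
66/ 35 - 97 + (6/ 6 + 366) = 9516/ 35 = 271.89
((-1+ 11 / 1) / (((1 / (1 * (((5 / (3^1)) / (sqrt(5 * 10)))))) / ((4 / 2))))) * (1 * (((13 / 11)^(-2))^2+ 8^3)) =48792910 * sqrt(2) / 28561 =2416.01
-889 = -889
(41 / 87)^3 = 68921 / 658503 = 0.10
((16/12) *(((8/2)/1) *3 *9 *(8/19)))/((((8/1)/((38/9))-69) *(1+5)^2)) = -32/1275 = -0.03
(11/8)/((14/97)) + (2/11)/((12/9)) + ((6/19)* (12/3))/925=209259943/21652400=9.66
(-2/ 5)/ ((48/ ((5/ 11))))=-1/ 264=-0.00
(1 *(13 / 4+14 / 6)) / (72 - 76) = -67 / 48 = -1.40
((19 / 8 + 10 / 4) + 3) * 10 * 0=0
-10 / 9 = -1.11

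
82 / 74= 41 / 37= 1.11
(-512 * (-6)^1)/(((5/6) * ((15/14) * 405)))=28672/3375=8.50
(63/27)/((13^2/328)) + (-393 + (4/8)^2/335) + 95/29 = -7589115497/19702020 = -385.19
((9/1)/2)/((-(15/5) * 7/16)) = -24/7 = -3.43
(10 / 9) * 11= 12.22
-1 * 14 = -14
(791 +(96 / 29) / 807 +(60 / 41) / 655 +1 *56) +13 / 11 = 390922185754 / 460890881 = 848.19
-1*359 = -359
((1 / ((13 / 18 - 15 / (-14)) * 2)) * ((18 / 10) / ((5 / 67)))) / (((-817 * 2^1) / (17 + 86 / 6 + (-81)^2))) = -250436151 / 9232100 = -27.13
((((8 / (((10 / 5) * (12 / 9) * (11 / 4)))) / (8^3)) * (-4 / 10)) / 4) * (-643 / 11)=1929 / 154880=0.01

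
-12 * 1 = -12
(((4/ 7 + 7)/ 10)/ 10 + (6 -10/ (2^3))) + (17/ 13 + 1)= 32457/ 4550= 7.13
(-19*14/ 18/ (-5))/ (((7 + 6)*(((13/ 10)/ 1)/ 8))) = 2128/ 1521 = 1.40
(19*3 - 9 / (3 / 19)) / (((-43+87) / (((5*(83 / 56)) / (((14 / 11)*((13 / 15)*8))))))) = 0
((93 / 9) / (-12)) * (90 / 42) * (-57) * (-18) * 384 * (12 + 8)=-101779200 / 7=-14539885.71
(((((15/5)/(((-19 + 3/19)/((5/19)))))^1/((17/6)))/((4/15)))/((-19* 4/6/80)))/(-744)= -3375/7169308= -0.00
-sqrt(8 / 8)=-1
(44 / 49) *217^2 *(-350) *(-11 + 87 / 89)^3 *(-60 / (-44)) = 14323107304128000 / 704969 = 20317357648.53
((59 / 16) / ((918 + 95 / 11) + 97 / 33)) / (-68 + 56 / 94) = -0.00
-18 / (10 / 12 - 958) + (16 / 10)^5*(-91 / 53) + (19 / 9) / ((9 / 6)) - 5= -554156457043 / 25681978125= -21.58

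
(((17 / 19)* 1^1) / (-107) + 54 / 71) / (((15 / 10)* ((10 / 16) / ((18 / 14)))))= 1042320 / 1010401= 1.03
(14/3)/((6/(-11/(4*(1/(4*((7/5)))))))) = -539/45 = -11.98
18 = 18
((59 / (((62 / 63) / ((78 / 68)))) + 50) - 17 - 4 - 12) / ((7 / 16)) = 723196 / 3689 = 196.04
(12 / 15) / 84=1 / 105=0.01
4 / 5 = 0.80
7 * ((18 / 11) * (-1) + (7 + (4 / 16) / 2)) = 38.42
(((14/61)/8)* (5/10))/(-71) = -7/34648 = -0.00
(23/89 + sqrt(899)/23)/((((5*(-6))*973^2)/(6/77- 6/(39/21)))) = 0.00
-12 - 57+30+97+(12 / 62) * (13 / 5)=9068 / 155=58.50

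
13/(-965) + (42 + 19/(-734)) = 29721143/708310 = 41.96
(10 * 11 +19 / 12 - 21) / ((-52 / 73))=-79351 / 624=-127.17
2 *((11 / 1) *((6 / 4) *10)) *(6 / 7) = 1980 / 7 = 282.86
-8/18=-4/9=-0.44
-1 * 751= -751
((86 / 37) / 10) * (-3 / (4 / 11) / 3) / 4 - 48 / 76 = -44507 / 56240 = -0.79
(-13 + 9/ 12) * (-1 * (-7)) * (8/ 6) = -343/ 3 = -114.33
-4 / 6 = -2 / 3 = -0.67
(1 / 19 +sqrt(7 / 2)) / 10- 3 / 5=-113 / 190 +sqrt(14) / 20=-0.41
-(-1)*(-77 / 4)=-77 / 4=-19.25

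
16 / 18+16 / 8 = 26 / 9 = 2.89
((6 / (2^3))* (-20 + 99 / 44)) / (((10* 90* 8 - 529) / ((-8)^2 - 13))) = -10863 / 106736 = -0.10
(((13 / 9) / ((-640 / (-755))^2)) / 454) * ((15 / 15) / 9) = 296413 / 602505216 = 0.00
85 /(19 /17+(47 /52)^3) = 203178560 /4436543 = 45.80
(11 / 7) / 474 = 11 / 3318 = 0.00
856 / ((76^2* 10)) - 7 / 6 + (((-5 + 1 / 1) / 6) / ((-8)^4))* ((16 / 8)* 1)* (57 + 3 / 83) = -269330611 / 230115840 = -1.17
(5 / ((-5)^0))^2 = 25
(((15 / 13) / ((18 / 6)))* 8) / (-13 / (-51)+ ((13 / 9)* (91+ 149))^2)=6120 / 239034107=0.00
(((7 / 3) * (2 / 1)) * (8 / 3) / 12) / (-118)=-14 / 1593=-0.01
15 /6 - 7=-9 /2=-4.50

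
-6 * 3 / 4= -9 / 2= -4.50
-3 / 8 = -0.38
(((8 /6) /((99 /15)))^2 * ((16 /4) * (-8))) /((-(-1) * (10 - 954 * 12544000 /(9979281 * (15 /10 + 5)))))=227784960 /30433712243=0.01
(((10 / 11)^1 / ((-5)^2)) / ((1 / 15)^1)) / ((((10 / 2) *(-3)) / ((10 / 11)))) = -4 / 121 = -0.03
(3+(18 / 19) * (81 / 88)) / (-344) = -3237 / 287584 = -0.01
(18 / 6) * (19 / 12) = 19 / 4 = 4.75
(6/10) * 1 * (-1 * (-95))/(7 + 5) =19/4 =4.75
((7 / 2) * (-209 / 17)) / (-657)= 1463 / 22338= 0.07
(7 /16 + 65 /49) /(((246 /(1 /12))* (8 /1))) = 461 /6171648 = 0.00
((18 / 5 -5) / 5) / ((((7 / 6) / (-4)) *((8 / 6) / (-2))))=-36 / 25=-1.44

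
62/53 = 1.17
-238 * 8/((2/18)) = -17136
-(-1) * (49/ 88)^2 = 2401/ 7744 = 0.31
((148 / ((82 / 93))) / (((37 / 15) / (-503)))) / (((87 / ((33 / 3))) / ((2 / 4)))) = -2572845 / 1189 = -2163.87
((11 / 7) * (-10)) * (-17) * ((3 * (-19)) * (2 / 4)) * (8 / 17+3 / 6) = -103455 / 14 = -7389.64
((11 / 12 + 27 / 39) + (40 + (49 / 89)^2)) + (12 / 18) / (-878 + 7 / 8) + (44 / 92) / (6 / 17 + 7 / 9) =1460570225649929 / 34500868459668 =42.33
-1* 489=-489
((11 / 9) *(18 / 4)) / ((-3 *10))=-11 / 60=-0.18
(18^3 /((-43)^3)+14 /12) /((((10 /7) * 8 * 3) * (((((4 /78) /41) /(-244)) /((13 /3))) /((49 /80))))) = -75612969642119 /4579603200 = -16510.81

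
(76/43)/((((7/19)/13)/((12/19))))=11856/301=39.39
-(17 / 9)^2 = -289 / 81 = -3.57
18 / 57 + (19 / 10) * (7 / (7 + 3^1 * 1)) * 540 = 68259 / 95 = 718.52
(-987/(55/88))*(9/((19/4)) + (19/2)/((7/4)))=-1098672/95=-11564.97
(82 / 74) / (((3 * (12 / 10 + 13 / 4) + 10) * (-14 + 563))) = 820 / 9486171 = 0.00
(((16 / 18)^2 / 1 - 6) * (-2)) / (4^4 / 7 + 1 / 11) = 64988 / 228663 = 0.28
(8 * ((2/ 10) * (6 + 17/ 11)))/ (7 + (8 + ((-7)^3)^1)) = -83/ 2255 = -0.04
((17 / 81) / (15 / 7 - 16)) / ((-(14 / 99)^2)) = 2057 / 2716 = 0.76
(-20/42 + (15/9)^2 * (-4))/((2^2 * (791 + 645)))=-365/180936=-0.00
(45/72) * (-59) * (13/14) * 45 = -172575/112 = -1540.85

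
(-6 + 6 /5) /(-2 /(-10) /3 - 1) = 36 /7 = 5.14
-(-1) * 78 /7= 78 /7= 11.14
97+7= 104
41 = 41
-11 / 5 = -2.20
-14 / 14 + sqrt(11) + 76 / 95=-1 / 5 + sqrt(11)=3.12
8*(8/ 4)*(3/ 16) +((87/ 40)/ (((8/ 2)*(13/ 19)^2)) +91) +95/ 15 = 8233261/ 81120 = 101.49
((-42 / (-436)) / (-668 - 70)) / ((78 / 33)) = -0.00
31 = 31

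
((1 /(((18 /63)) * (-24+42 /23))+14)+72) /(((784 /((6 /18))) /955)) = 16723769 /479808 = 34.86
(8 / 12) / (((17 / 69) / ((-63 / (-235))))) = 2898 / 3995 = 0.73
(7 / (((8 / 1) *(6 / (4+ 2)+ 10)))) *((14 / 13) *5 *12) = 735 / 143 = 5.14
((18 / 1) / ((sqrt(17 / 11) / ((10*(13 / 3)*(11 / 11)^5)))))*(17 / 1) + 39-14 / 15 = 571 / 15 + 780*sqrt(187) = 10704.41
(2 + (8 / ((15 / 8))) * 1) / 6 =47 / 45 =1.04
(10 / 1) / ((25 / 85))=34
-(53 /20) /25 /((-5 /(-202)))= -5353 /1250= -4.28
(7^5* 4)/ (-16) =-16807/ 4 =-4201.75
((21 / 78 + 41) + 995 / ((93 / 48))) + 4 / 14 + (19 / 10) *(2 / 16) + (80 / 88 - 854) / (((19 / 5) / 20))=-185584284329 / 47167120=-3934.61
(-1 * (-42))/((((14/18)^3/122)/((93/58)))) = 17462.14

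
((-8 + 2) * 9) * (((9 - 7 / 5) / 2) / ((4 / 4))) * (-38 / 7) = 38988 / 35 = 1113.94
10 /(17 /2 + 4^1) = 4 /5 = 0.80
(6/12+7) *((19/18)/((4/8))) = 95/6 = 15.83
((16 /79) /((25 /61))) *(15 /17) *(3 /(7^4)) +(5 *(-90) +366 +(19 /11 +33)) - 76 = -22217004646 /177349865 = -125.27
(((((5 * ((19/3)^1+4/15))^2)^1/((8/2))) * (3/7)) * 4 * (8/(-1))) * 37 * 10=-9670320/7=-1381474.29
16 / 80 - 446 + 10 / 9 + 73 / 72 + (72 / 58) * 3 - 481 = -1068303 / 1160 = -920.95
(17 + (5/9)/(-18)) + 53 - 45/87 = 326285/4698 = 69.45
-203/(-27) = 203/27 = 7.52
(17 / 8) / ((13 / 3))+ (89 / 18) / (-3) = -1.16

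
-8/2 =-4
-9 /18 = -0.50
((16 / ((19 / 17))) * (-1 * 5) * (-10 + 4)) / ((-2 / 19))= -4080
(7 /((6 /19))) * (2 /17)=133 /51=2.61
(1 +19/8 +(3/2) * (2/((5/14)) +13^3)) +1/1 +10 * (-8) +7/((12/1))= 387463/120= 3228.86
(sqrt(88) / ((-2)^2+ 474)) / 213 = sqrt(22) / 50907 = 0.00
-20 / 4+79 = 74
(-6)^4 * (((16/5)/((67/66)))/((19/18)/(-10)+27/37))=1822943232/278519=6545.13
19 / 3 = 6.33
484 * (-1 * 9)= -4356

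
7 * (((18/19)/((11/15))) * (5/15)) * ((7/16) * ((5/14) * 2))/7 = 225/1672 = 0.13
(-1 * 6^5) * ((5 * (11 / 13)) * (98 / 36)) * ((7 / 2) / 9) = -452760 / 13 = -34827.69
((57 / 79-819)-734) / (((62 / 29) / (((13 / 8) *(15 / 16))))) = -1106.12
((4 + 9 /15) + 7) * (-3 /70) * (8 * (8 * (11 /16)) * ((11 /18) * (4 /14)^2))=-28072 /25725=-1.09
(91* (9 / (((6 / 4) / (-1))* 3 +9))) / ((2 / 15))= 1365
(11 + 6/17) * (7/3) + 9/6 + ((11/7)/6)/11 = 10001/357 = 28.01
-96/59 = -1.63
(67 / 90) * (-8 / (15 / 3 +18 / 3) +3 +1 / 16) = 9179 / 5280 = 1.74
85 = 85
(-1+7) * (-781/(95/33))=-154638/95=-1627.77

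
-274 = -274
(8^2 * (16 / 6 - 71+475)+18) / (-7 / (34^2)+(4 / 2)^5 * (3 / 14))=3801.54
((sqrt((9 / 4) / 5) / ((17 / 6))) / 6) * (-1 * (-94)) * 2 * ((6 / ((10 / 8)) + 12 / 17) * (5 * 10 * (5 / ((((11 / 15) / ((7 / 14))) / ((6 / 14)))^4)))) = 338240053125 * sqrt(5) / 10159228849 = 74.45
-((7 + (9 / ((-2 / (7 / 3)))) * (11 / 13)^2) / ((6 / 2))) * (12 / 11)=350 / 1859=0.19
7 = 7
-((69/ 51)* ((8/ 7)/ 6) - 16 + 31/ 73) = 15.32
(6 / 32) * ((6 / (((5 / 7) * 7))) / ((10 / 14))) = 63 / 200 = 0.32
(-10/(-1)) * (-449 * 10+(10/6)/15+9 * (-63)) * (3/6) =-227560/9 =-25284.44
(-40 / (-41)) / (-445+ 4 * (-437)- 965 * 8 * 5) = -40 / 1672513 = -0.00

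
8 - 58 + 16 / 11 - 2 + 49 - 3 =-4.55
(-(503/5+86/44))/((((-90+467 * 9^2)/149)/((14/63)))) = -1680869/18679815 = -0.09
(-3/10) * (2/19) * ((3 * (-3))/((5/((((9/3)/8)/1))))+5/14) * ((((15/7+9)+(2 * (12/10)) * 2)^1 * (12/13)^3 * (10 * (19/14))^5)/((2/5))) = 262116060831000/1809323971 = 144869.61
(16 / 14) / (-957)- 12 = -80396 / 6699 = -12.00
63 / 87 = 21 / 29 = 0.72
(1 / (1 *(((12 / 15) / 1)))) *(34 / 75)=17 / 30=0.57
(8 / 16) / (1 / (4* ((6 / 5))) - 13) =-12 / 307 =-0.04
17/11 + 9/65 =1204/715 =1.68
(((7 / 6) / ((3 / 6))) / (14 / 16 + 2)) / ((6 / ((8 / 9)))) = 224 / 1863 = 0.12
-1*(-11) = 11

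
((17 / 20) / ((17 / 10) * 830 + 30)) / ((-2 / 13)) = -221 / 57640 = -0.00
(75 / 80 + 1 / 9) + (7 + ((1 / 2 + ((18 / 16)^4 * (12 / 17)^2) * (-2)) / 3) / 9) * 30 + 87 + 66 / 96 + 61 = 19893449 / 55488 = 358.52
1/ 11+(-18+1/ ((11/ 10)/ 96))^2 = 580655/ 121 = 4798.80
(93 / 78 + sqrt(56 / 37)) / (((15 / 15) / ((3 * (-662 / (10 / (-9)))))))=277047 / 130 + 17874 * sqrt(518) / 185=4330.08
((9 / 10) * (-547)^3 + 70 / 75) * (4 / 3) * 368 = -3252397022048 / 45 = -72275489378.84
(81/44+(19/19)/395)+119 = 2100259/17380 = 120.84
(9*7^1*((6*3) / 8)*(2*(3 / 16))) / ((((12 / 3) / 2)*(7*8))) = 0.47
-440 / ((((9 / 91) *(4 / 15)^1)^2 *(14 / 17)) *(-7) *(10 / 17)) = 13431275 / 72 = 186545.49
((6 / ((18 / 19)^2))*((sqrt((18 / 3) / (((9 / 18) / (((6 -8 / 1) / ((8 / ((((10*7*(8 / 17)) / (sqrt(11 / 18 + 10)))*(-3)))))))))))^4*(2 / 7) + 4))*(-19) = -448776125482 / 1490373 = -301116.65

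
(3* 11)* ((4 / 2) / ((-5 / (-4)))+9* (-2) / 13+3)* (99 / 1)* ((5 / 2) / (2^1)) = 682803 / 52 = 13130.83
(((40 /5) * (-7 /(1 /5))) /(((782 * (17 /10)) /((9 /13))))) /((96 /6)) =-1575 /172822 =-0.01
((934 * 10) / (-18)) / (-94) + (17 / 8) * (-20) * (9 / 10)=-55379 / 1692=-32.73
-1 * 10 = -10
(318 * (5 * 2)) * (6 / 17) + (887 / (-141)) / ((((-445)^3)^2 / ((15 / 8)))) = 11141823562054658984921 / 9927201286945975000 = 1122.35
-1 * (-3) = 3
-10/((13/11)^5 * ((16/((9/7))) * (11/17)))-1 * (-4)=71969267/20792408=3.46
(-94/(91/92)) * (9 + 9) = -155664/91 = -1710.59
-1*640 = -640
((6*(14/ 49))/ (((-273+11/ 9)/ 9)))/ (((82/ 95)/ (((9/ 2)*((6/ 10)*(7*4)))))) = -249318/ 50143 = -4.97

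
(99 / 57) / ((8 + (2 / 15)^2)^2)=151875 / 5621264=0.03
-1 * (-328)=328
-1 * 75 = -75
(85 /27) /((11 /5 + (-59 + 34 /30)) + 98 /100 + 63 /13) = -3250 /51453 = -0.06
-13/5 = -2.60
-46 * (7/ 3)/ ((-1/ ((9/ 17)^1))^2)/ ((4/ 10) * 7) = -3105/ 289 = -10.74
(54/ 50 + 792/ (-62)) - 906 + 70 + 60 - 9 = -617438/ 775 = -796.69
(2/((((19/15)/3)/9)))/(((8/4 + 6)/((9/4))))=3645/304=11.99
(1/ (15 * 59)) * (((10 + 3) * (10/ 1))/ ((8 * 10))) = 13/ 7080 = 0.00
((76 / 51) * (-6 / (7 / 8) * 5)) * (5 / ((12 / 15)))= -38000 / 119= -319.33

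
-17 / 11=-1.55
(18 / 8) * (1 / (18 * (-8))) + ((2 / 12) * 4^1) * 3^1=127 / 64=1.98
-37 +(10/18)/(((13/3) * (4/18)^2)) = -1789/52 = -34.40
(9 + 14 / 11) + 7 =17.27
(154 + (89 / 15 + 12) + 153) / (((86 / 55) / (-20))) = -536140 / 129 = -4156.12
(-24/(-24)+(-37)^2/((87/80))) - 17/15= 182514/145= 1258.72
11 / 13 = 0.85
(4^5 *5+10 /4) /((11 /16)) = 81960 /11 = 7450.91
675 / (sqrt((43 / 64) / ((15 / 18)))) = 900*sqrt(1290) / 43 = 751.74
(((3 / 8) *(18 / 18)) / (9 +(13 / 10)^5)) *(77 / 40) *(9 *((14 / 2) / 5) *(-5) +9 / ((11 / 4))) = -8623125 / 2542586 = -3.39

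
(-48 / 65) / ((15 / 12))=-192 / 325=-0.59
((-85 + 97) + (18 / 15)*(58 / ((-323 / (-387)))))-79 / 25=744763 / 8075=92.23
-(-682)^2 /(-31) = 15004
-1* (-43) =43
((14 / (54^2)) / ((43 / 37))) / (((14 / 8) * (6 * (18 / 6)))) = 37 / 282123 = 0.00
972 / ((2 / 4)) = 1944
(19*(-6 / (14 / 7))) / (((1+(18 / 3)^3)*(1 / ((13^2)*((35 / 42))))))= -16055 / 434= -36.99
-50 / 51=-0.98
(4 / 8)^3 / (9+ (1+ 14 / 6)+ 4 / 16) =3 / 302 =0.01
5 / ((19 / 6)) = 30 / 19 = 1.58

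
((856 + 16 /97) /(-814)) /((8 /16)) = -83048 /39479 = -2.10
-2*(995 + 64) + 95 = -2023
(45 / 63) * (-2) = -10 / 7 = -1.43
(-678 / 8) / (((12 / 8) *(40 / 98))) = -5537 / 40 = -138.42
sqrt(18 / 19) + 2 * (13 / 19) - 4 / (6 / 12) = -126 / 19 + 3 * sqrt(38) / 19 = -5.66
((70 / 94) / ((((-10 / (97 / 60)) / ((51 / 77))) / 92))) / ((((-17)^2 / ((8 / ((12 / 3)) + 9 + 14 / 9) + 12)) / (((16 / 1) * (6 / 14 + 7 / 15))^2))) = -697928192 / 5457375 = -127.89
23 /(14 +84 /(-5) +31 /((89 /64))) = 10235 /8674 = 1.18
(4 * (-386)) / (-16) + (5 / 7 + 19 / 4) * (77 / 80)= 32563 / 320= 101.76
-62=-62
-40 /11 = -3.64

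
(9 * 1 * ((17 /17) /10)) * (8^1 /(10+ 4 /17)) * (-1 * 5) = -102 /29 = -3.52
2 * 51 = 102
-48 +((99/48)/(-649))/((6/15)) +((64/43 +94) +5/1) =4260571/81184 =52.48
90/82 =45/41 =1.10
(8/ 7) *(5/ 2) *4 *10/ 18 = 400/ 63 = 6.35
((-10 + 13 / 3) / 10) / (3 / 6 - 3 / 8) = -68 / 15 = -4.53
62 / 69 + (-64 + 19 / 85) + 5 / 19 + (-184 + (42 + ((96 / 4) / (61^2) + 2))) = -84011462656 / 414649635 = -202.61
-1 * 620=-620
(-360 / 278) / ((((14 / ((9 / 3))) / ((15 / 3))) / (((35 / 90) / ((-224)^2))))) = -75 / 6974464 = -0.00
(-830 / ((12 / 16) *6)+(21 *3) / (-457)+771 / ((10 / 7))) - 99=10534121 / 41130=256.12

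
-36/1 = -36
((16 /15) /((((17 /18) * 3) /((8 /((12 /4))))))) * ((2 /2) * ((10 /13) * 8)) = 4096 /663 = 6.18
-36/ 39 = -12/ 13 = -0.92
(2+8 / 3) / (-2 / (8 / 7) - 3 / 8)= -112 / 51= -2.20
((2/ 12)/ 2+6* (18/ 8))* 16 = 652/ 3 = 217.33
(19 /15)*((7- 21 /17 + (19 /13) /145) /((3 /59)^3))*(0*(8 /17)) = 0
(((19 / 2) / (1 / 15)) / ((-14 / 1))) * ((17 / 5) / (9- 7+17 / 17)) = -323 / 28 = -11.54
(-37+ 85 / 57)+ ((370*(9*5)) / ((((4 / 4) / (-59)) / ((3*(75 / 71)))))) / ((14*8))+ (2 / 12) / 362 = -1141633371733 / 41020392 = -27830.87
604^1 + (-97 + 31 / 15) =7636 / 15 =509.07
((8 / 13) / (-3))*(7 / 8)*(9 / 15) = -7 / 65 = -0.11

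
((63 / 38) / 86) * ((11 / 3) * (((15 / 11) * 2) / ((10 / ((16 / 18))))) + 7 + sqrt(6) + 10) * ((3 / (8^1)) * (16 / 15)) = 63 * sqrt(6) / 8170 + 1127 / 8170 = 0.16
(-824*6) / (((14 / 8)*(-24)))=824 / 7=117.71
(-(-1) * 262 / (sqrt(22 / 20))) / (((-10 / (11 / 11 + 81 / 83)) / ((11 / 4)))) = -5371 * sqrt(110) / 415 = -135.74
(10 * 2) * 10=200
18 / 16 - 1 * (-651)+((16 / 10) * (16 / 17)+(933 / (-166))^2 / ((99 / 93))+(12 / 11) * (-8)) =34760861441 / 51529720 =674.58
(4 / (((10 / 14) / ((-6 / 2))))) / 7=-12 / 5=-2.40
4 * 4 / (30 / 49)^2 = 9604 / 225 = 42.68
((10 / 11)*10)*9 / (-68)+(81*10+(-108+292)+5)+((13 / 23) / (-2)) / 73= 626560073 / 627946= 997.79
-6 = -6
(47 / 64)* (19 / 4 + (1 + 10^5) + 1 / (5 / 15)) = 18801645 / 256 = 73443.93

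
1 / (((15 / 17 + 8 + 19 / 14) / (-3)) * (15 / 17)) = -4046 / 12185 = -0.33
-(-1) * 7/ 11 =7/ 11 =0.64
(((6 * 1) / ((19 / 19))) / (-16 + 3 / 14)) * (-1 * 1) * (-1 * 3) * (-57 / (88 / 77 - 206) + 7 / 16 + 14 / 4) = -1015623 / 211276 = -4.81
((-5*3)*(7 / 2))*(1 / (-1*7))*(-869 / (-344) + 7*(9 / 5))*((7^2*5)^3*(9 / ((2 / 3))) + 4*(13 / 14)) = 216939451147527 / 9632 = 22522783549.37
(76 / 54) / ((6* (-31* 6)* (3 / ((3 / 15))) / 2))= -19 / 112995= -0.00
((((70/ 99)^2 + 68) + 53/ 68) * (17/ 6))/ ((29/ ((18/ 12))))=46172477/ 4547664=10.15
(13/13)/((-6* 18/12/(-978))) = 326/3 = 108.67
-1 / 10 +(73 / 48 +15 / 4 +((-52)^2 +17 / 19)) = 12357899 / 4560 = 2710.07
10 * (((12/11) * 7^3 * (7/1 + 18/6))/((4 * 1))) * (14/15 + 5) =610540/11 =55503.64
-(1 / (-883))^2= -1 / 779689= -0.00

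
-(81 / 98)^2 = -6561 / 9604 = -0.68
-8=-8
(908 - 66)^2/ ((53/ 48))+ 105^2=34614597/ 53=653105.60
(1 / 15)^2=1 / 225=0.00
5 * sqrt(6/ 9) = 5 * sqrt(6)/ 3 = 4.08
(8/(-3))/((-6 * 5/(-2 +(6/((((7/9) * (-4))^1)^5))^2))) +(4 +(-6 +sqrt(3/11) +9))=sqrt(33)/11 +5683306842028057/833053406330880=7.34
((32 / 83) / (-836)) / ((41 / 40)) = -320 / 711227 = -0.00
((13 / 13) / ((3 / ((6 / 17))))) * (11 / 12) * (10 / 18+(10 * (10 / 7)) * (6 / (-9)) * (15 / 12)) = -7865 / 6426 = -1.22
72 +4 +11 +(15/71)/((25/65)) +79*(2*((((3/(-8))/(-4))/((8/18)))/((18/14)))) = 515613/4544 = 113.47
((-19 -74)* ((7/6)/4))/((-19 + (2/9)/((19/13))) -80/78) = 1.36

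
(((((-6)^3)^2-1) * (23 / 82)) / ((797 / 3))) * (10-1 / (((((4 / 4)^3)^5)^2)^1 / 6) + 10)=22534365 / 32677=689.61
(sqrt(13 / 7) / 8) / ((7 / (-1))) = -sqrt(91) / 392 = -0.02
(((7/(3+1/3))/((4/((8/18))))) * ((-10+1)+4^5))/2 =1421/12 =118.42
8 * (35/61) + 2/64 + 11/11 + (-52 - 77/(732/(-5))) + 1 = -262657/5856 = -44.85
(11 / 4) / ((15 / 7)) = 77 / 60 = 1.28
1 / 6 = 0.17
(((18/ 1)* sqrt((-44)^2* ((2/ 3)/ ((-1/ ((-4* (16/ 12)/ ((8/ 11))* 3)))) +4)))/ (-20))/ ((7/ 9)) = -1188* sqrt(42)/ 35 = -219.97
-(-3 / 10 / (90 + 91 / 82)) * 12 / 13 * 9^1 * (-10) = -26568 / 97123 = -0.27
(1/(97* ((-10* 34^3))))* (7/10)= -0.00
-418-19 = -437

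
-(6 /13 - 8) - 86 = -1020 /13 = -78.46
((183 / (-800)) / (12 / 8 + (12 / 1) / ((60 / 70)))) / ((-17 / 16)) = 183 / 13175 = 0.01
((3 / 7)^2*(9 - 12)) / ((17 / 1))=-27 / 833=-0.03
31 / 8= 3.88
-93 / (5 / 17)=-1581 / 5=-316.20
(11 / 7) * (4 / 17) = 44 / 119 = 0.37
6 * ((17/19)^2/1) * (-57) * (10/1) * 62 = -3225240/19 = -169749.47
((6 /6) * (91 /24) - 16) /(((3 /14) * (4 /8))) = -2051 /18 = -113.94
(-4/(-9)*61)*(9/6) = 122/3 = 40.67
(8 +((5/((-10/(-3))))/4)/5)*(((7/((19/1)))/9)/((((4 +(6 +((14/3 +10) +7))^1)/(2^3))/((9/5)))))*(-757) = -270249/2375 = -113.79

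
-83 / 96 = -0.86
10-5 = 5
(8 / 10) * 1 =4 / 5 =0.80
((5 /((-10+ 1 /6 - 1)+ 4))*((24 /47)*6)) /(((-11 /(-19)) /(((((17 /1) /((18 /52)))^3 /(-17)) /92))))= 3860392640 /13163337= 293.27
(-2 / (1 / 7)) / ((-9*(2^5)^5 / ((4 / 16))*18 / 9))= 7 / 1207959552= 0.00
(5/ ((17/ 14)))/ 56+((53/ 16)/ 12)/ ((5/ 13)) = 12913/ 16320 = 0.79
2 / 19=0.11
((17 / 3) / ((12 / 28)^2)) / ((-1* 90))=-833 / 2430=-0.34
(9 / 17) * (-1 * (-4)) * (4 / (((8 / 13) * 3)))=78 / 17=4.59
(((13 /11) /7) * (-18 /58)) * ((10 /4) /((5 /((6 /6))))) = -117 /4466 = -0.03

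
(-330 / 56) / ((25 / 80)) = -132 / 7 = -18.86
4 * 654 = 2616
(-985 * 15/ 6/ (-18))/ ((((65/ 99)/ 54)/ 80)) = 11701800/ 13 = 900138.46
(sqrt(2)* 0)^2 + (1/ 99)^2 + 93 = 93.00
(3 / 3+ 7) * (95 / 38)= 20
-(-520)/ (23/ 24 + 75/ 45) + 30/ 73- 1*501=-463723/ 1533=-302.49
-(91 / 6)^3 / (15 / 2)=-465.17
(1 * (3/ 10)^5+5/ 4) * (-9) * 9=-10144683/ 100000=-101.45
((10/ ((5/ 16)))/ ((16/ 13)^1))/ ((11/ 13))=338/ 11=30.73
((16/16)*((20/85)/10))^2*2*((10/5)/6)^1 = 8/21675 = 0.00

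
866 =866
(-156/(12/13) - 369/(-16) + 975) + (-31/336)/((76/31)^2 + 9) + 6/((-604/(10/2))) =303361234717/365933400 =829.01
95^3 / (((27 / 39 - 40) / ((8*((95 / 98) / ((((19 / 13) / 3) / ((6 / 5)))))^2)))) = -1220607063000 / 1226911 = -994861.94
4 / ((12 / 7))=7 / 3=2.33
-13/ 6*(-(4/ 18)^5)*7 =1456/ 177147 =0.01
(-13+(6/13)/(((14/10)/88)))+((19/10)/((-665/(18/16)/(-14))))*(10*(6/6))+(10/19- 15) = 68721/34580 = 1.99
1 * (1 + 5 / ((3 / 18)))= 31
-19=-19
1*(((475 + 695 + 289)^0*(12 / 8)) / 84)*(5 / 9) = 5 / 504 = 0.01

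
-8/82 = -4/41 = -0.10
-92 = -92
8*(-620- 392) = -8096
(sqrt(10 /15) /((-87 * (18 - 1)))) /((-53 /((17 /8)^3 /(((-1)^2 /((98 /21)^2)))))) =14161 * sqrt(6) /15935616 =0.00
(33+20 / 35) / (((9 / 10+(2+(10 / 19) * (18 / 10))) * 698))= 22325 / 1785833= 0.01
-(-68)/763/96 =17/18312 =0.00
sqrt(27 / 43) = 3* sqrt(129) / 43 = 0.79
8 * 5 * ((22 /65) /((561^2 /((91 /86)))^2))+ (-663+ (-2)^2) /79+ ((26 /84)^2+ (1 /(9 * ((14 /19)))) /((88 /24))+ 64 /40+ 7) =509354364888381323 /1288987892429986980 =0.40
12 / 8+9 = 21 / 2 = 10.50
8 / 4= 2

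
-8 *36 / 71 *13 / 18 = -208 / 71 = -2.93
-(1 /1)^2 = -1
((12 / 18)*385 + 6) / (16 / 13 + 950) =5122 / 18549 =0.28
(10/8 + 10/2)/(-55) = -5/44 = -0.11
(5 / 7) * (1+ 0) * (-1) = -5 / 7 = -0.71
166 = 166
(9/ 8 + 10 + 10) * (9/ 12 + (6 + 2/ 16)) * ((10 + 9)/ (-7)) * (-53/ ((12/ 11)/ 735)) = 3603625025/ 256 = 14076660.25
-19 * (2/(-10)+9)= -836/5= -167.20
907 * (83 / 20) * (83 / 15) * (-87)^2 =15764518929 / 100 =157645189.29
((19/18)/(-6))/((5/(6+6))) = -19/45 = -0.42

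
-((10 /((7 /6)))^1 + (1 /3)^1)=-187 /21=-8.90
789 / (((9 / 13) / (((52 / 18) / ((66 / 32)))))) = 1422304 / 891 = 1596.30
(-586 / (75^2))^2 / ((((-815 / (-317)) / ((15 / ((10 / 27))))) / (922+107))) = 56006685714 / 318359375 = 175.92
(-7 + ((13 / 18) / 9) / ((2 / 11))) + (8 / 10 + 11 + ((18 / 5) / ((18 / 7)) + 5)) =18859 / 1620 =11.64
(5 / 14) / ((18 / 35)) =25 / 36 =0.69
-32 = -32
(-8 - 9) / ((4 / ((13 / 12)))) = -4.60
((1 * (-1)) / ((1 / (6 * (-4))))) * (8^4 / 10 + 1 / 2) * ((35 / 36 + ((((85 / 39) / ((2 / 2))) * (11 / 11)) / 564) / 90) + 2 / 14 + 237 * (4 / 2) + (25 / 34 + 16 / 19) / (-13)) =581263722947693 / 124332390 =4675078.82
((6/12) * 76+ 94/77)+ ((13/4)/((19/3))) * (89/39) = 236373/5852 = 40.39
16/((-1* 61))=-16/61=-0.26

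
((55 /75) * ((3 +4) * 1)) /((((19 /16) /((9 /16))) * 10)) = 231 /950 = 0.24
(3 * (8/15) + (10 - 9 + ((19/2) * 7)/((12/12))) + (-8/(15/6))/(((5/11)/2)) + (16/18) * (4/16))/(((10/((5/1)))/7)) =174013/900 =193.35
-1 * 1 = -1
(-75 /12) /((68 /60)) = -375 /68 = -5.51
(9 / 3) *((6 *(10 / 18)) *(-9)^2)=810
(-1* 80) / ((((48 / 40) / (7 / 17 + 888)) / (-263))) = 794417800 / 51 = 15576819.61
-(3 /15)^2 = -1 /25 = -0.04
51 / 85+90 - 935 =-844.40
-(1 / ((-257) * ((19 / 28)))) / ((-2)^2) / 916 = 7 / 4472828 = 0.00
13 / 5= 2.60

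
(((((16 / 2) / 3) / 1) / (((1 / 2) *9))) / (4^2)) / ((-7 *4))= -1 / 756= -0.00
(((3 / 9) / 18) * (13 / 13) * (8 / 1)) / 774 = 2 / 10449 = 0.00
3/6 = 1/2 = 0.50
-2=-2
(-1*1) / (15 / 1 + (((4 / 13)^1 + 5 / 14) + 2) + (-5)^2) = -182 / 7765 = -0.02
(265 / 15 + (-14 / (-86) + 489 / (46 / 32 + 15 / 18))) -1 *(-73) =4305041 / 14061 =306.17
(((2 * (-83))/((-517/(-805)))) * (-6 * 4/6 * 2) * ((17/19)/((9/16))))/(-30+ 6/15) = -363473600/3271059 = -111.12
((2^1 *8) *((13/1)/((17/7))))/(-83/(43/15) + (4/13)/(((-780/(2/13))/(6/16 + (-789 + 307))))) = -8252986560/2787153757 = -2.96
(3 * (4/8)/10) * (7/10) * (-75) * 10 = -315/4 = -78.75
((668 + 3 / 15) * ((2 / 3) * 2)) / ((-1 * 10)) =-6682 / 75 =-89.09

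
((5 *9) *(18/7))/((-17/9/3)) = -21870/119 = -183.78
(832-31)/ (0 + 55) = 801/ 55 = 14.56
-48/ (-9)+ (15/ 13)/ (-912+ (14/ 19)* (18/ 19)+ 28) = 66309131/ 12436008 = 5.33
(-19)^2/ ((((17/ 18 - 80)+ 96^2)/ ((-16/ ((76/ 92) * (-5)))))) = 125856/ 822325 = 0.15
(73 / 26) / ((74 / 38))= 1387 / 962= 1.44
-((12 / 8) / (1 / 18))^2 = -729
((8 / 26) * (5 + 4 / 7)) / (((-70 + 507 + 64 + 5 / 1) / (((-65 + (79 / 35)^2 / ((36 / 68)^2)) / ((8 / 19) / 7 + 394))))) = -88273544 / 219282784875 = -0.00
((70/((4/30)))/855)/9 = 0.07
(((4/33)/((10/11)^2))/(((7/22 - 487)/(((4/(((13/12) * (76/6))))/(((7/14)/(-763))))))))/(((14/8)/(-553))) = -933570176/22038575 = -42.36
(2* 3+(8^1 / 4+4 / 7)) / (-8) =-15 / 14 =-1.07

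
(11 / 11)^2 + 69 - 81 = -11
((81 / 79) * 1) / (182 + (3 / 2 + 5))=162 / 29783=0.01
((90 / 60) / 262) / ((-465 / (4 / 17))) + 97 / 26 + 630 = 5687613219 / 8974810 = 633.73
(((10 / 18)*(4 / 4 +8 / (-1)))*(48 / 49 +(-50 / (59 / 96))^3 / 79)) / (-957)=-9030382004720 / 326072639277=-27.69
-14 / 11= -1.27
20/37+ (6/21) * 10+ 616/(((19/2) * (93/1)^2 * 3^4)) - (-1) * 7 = 35846333111/3447500049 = 10.40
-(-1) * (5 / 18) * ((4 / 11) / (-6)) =-5 / 297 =-0.02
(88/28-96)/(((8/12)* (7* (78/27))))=-675/98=-6.89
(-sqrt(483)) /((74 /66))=-33 * sqrt(483) /37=-19.60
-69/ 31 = -2.23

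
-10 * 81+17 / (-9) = -7307 / 9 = -811.89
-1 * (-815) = 815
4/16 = 1/4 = 0.25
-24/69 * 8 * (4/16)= -16/23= -0.70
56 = 56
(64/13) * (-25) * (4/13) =-6400/169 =-37.87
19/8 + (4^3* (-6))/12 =-237/8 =-29.62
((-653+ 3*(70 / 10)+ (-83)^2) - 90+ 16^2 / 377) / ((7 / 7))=2325215 / 377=6167.68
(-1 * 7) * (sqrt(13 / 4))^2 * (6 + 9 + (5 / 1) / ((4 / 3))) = -6825 / 16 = -426.56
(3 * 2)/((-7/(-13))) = 78/7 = 11.14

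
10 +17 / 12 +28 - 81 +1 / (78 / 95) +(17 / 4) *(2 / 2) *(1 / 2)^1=-3977 / 104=-38.24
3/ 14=0.21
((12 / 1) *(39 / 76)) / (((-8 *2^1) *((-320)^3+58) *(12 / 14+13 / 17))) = 819 / 113091805472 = 0.00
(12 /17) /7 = 0.10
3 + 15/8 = 39/8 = 4.88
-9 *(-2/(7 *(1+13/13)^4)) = 9/56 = 0.16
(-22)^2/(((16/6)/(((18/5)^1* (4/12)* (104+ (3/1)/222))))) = 8382033/370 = 22654.14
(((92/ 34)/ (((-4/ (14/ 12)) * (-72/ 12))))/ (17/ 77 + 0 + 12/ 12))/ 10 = 12397/ 1150560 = 0.01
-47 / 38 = -1.24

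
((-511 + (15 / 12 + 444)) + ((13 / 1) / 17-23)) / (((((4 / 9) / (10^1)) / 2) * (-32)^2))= -269235 / 69632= -3.87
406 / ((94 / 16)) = 3248 / 47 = 69.11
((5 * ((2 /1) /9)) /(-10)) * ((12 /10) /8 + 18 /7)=-127 /420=-0.30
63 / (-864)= -7 / 96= -0.07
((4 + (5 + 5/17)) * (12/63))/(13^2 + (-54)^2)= 632/1101345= 0.00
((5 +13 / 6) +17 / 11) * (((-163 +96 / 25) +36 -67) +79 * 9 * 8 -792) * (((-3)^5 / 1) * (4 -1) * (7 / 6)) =-767110743 / 22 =-34868670.14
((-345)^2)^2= 14166950625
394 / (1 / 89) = 35066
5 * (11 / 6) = 55 / 6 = 9.17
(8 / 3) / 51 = 8 / 153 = 0.05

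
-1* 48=-48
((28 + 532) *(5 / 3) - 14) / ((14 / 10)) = 656.67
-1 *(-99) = 99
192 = 192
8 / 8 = 1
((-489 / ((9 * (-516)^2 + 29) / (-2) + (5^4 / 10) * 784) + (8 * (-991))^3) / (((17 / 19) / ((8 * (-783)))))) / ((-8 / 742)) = -323564801419291251.22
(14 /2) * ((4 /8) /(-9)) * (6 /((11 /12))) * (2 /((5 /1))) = -56 /55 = -1.02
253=253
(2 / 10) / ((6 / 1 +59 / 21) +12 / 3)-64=-86059 / 1345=-63.98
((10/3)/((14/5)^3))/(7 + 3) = 125/8232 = 0.02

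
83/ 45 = 1.84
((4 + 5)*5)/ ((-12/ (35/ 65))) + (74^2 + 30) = 286207/ 52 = 5503.98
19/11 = 1.73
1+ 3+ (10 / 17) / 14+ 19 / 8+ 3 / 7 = 6.85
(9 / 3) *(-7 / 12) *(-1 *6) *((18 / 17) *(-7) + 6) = -252 / 17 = -14.82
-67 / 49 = -1.37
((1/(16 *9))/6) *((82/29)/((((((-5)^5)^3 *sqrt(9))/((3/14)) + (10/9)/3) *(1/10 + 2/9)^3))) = -0.00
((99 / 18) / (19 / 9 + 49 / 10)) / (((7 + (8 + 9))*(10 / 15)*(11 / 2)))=45 / 5048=0.01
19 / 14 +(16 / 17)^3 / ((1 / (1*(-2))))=-21341 / 68782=-0.31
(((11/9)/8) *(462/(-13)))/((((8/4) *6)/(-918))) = 43197/104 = 415.36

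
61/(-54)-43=-2383/54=-44.13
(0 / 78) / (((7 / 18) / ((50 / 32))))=0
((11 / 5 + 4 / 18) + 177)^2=65189476 / 2025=32192.33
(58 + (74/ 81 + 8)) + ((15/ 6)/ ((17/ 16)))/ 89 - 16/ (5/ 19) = 3762388/ 612765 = 6.14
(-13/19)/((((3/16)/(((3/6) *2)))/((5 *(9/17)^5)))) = -20470320/26977283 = -0.76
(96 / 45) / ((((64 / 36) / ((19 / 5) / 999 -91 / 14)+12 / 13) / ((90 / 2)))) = 6749288 / 45657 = 147.83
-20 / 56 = -5 / 14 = -0.36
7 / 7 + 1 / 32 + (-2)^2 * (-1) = -95 / 32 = -2.97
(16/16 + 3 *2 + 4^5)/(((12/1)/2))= 1031/6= 171.83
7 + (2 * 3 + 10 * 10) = 113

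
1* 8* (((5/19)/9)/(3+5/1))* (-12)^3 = -960/19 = -50.53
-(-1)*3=3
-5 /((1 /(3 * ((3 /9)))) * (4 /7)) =-35 /4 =-8.75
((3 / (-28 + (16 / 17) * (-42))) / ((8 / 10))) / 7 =-255 / 32144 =-0.01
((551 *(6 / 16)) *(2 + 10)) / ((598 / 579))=2871261 / 1196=2400.72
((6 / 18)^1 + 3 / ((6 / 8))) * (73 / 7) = 949 / 21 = 45.19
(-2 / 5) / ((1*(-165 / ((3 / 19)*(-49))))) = -98 / 5225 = -0.02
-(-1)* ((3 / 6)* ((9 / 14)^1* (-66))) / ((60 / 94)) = -33.24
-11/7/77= -0.02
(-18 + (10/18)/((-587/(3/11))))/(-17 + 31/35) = 12203905/10925244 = 1.12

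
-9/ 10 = -0.90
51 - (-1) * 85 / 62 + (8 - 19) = 41.37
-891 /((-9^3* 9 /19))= 209 /81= 2.58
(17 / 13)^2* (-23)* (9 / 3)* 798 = -94159.28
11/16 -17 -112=-2053/16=-128.31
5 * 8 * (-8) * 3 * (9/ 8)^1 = -1080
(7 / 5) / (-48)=-7 / 240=-0.03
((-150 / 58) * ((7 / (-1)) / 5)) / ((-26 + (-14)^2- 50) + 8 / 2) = 0.03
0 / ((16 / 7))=0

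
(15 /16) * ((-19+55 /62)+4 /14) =-116055 /6944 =-16.71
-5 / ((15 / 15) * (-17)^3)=5 / 4913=0.00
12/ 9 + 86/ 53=470/ 159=2.96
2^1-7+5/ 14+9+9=187/ 14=13.36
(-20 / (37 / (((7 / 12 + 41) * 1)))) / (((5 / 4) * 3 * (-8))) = 499 / 666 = 0.75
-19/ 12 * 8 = -38/ 3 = -12.67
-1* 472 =-472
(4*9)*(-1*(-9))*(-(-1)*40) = 12960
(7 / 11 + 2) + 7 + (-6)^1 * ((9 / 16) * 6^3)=-7913 / 11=-719.36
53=53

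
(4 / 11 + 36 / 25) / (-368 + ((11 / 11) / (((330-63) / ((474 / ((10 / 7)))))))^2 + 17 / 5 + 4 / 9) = -17679672 / 3554401697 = -0.00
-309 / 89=-3.47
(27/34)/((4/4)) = 27/34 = 0.79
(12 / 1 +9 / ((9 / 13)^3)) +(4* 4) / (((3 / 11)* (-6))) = 2377 / 81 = 29.35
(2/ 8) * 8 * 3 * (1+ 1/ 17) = 108/ 17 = 6.35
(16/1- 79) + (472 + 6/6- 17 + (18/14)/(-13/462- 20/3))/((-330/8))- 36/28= -29903338/396935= -75.34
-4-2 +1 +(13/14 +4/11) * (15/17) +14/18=-72619/23562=-3.08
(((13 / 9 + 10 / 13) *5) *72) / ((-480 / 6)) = -259 / 26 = -9.96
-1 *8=-8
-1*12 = -12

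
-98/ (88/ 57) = -63.48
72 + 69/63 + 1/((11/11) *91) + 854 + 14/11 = 2787922/3003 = 928.38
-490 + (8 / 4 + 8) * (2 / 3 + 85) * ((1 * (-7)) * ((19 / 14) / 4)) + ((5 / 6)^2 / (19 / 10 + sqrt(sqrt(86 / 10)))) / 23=-92644909205 / 36697788- 45125 * 43^(1 / 4) * 5^(3 / 4) / 9174447- 12500 * 43^(3 / 4) * 5^(1 / 4) / 9174447 + 23750 * sqrt(215) / 9174447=-2524.57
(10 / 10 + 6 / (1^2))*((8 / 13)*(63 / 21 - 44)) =-2296 / 13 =-176.62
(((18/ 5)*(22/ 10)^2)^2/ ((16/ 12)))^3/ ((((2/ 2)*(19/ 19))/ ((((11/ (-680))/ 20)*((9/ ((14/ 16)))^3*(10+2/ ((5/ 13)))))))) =-439121631262035009558967488/ 2780437469482421875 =-157932568.56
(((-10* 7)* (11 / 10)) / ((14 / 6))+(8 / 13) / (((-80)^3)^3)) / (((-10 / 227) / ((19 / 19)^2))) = 1633815625728000000227 / 2181038080000000000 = 749.10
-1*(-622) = 622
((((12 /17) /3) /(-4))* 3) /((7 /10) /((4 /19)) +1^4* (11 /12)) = -0.04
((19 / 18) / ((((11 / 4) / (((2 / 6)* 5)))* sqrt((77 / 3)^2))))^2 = 36100 / 58110129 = 0.00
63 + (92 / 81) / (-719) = 3668965 / 58239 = 63.00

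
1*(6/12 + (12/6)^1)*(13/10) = 13/4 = 3.25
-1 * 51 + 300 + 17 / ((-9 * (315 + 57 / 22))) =921029 / 3699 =248.99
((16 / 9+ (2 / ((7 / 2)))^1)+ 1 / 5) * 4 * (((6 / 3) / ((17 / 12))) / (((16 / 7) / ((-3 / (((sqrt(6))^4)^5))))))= -803 / 2569812480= -0.00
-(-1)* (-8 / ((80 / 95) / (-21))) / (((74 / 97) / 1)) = 38703 / 148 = 261.51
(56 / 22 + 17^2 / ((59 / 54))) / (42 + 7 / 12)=2079816 / 331639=6.27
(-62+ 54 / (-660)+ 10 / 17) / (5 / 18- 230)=1034937 / 3866225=0.27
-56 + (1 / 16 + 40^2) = 24705 / 16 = 1544.06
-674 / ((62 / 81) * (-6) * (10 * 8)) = 9099 / 4960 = 1.83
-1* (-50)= 50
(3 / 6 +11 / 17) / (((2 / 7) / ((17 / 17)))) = 4.01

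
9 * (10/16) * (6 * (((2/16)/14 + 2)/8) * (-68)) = -576.31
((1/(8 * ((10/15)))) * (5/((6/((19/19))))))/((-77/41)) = -205/2464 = -0.08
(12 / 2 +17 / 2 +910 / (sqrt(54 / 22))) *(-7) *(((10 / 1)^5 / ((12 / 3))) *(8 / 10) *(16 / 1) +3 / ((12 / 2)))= -2038403185 *sqrt(33) / 9 - 129920203 / 4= -1333561694.65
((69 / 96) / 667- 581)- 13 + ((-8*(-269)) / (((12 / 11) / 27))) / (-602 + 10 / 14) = -682.58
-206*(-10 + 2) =1648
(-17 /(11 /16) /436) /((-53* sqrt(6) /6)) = 68* sqrt(6) /63547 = 0.00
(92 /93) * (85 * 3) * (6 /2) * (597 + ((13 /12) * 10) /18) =126177655 /279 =452249.66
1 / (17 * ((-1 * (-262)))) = 0.00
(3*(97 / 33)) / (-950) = -97 / 10450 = -0.01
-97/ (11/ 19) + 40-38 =-1821/ 11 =-165.55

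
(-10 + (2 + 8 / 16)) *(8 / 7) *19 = -1140 / 7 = -162.86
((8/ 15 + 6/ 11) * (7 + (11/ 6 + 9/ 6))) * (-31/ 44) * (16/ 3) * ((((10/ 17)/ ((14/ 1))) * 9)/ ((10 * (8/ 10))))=-85529/ 43197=-1.98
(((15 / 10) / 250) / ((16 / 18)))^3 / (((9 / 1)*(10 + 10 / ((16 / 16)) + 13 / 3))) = 6561 / 4672000000000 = 0.00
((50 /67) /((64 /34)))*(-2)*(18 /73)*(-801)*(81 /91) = 248169825 /1780324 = 139.40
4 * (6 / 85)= 24 / 85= 0.28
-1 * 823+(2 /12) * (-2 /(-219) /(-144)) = -77862385 /94608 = -823.00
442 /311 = 1.42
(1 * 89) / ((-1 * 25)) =-89 / 25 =-3.56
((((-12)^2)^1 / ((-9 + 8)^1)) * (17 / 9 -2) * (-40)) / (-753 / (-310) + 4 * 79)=-198400 / 98713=-2.01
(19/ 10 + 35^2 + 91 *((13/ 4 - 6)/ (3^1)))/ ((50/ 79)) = 1806.70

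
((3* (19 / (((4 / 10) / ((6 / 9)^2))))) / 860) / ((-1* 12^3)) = -19 / 445824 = -0.00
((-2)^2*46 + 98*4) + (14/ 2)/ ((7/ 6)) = 582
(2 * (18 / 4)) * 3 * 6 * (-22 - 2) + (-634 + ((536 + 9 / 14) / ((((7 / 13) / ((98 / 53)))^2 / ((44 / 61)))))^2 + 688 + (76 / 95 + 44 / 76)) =58103905008186746581 / 2789245581095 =20831405.24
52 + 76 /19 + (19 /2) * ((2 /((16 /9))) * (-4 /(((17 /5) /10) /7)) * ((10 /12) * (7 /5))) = -66017 /68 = -970.84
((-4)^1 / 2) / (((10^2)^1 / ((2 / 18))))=-1 / 450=-0.00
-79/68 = -1.16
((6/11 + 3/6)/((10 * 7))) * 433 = 9959/1540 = 6.47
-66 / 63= -22 / 21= -1.05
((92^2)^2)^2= 5132188731375616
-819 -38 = -857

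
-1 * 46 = -46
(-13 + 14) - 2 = -1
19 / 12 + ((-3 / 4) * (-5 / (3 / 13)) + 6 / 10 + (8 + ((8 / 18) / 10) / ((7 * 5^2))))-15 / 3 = 337579 / 15750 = 21.43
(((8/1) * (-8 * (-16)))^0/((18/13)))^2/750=169/243000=0.00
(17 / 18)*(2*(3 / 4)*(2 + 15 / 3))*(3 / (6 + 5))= 119 / 44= 2.70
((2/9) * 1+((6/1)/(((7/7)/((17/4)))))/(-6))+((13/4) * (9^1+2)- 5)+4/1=553/18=30.72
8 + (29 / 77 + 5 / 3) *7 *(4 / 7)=3736 / 231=16.17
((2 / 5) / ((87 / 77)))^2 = 0.13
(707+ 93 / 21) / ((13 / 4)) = 19920 / 91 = 218.90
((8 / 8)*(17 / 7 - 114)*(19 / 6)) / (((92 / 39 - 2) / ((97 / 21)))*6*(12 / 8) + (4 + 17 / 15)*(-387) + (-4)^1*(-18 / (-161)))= 2151877585 / 12098109258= 0.18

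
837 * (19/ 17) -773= 2762/ 17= 162.47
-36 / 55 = -0.65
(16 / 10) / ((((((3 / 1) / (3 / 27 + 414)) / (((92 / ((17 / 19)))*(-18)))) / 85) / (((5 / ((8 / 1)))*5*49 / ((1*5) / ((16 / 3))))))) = -51076000640 / 9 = -5675111182.22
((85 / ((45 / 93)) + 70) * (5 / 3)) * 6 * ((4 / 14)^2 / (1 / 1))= 29480 / 147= 200.54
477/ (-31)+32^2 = 31267/ 31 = 1008.61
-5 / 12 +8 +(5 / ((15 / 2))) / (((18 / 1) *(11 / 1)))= 9013 / 1188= 7.59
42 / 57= 14 / 19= 0.74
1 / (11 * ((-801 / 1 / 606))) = -202 / 2937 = -0.07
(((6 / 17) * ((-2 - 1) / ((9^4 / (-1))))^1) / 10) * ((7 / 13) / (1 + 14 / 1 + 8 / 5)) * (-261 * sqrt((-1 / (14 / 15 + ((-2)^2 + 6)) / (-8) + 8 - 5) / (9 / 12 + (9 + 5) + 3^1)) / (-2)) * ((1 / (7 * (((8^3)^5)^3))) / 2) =29 * sqrt(2555858) / 1004721585924279424148595415643406924640772211867648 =0.00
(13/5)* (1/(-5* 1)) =-0.52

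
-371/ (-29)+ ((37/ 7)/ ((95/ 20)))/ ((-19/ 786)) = -2435995/ 73283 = -33.24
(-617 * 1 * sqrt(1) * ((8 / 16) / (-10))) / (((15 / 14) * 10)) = 4319 / 1500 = 2.88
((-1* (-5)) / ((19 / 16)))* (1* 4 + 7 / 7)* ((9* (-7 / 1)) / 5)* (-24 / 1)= 120960 / 19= 6366.32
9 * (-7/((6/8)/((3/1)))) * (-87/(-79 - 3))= -10962/41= -267.37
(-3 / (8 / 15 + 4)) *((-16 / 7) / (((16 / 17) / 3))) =4.82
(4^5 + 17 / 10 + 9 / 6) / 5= 5136 / 25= 205.44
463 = 463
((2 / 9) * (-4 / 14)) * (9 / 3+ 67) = -40 / 9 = -4.44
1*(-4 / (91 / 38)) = -152 / 91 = -1.67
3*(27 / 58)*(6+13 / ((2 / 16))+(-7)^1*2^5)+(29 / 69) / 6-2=-161.14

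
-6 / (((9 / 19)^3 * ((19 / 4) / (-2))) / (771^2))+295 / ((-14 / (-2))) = 2670501133 / 189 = 14129635.62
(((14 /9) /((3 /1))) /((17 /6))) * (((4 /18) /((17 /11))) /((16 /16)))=616 /23409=0.03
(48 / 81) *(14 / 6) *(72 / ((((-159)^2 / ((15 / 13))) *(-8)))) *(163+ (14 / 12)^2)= -828380 / 8873631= -0.09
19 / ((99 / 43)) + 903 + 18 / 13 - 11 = 1160407 / 1287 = 901.64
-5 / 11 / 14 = -5 / 154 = -0.03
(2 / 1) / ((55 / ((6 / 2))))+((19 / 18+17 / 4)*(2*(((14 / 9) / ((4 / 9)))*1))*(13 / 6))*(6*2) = 956063 / 990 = 965.72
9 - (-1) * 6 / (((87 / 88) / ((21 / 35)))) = 1833 / 145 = 12.64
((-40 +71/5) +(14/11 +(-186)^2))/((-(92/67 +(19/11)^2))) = -22973027/2895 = -7935.42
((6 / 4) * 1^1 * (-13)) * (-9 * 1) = 175.50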